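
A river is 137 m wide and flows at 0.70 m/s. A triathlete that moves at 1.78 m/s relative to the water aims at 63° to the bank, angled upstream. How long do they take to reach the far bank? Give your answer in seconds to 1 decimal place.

The component of the triathlete's velocity perpendicular to the bank is 1.78 × sin 63° = 1.586 m/s.
Only the cross-stream component determines the crossing time; the current contributes nothing perpendicular to the bank.
Time = 137 / 1.586 = 86.381 s.

86.4 s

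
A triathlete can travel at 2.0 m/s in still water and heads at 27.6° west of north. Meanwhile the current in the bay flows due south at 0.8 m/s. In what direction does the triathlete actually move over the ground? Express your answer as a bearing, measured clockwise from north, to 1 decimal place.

Taking east as x and north as y: velocity relative to the water = (-0.927, 1.772) m/s; the water relative to ground = (0.000, -0.800) m/s.
Velocity relative to ground = (-0.927, 1.772) + (0.000, -0.800) = (-0.927, 0.972) m/s.
Bearing = atan2(-0.93, 0.97) = 316.38° clockwise from north.

316.4°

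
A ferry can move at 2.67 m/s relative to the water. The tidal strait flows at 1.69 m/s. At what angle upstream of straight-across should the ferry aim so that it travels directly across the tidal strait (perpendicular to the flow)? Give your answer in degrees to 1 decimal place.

To cancel the current, the upstream component of the ferry's velocity must equal the flow: 2.67 sin θ = 1.69.
sin θ = 1.69 / 2.67 = 0.6330.
θ = arcsin(0.6330) = 39.269°.

39.3°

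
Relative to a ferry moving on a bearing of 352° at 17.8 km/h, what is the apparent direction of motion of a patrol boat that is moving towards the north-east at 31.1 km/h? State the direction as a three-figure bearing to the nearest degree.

080°

Taking east as x and north as y: patrol boat velocity = (21.991, 21.991) km/h; ferry velocity = (-2.477, 17.627) km/h.
Velocity of patrol boat relative to ferry = (21.991, 21.991) − (-2.477, 17.627) = (24.468, 4.364) km/h.
Bearing = atan2(24.47, 4.36) = 79.89° clockwise from north.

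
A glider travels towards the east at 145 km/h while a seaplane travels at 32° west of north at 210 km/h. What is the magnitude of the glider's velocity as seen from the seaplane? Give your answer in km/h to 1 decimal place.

312.1 km/h

Taking east as x and north as y: glider velocity = (145.000, 0.000) km/h; seaplane velocity = (-111.283, 178.090) km/h.
Velocity of glider relative to seaplane = (145.000, 0.000) − (-111.283, 178.090) = (256.283, -178.090) km/h.
Magnitude = |(256.283, -178.090)| = 312.085 km/h.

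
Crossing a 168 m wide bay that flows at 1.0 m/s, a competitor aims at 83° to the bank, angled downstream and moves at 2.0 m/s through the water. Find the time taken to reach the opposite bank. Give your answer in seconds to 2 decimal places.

84.63 s

The component of the competitor's velocity perpendicular to the bank is 2.0 × sin 83° = 1.985 m/s.
Only the cross-stream component determines the crossing time; the current contributes nothing perpendicular to the bank.
Time = 168 / 1.985 = 84.631 s.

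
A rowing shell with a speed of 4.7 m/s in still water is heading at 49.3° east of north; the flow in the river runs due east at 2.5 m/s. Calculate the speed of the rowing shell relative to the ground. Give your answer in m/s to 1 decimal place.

Taking east as x and north as y: velocity relative to the water = (3.563, 3.065) m/s; the water relative to ground = (2.500, 0.000) m/s.
Velocity relative to ground = (3.563, 3.065) + (2.500, 0.000) = (6.063, 3.065) m/s.
Speed = |(6.063, 3.065)| = 6.794 m/s.

6.8 m/s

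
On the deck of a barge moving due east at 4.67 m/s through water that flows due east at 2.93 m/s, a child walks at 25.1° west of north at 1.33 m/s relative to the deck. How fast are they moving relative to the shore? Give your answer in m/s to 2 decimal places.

7.14 m/s

In east/north components (m/s): child relative to barge = (-0.564, 1.204); barge relative to water = (4.670, 0.000); water relative to ground = (2.930, 0.000).
Sum = (7.036, 1.204) m/s.
Speed = |(7.036, 1.204)| = 7.138 m/s.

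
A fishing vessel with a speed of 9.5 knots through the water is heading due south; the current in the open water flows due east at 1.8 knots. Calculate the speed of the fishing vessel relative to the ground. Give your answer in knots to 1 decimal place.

Taking east as x and north as y: velocity relative to the water = (0.000, -9.500) knots; the water relative to ground = (1.800, 0.000) knots.
Velocity relative to ground = (0.000, -9.500) + (1.800, 0.000) = (1.800, -9.500) knots.
Speed = |(1.800, -9.500)| = 9.669 knots.

9.7 knots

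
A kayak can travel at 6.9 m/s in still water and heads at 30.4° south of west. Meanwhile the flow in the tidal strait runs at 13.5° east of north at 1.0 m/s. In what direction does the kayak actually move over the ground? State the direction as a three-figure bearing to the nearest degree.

246°

Taking east as x and north as y: velocity relative to the water = (-5.951, -3.492) m/s; the water relative to ground = (0.233, 0.972) m/s.
Velocity relative to ground = (-5.951, -3.492) + (0.233, 0.972) = (-5.718, -2.519) m/s.
Bearing = atan2(-5.72, -2.52) = 246.22° clockwise from north.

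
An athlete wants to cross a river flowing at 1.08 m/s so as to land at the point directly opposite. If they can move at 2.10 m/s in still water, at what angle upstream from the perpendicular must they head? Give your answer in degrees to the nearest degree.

To cancel the current, the upstream component of the athlete's velocity must equal the flow: 2.10 sin θ = 1.08.
sin θ = 1.08 / 2.10 = 0.5143.
θ = arcsin(0.5143) = 30.950°.

31°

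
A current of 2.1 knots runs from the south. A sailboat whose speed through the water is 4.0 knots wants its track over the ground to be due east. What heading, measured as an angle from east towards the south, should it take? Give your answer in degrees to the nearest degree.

The current pushes perpendicular to the desired track; the heading must have a component into the current equal to 2.1 knots: 4.0 sin θ = 2.1.
sin θ = 0.5250, so θ = 31.668°.

32°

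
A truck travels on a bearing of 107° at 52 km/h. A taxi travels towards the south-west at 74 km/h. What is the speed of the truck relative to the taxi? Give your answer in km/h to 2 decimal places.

108.60 km/h

Taking east as x and north as y: truck velocity = (49.728, -15.203) km/h; taxi velocity = (-52.326, -52.326) km/h.
Velocity of truck relative to taxi = (49.728, -15.203) − (-52.326, -52.326) = (102.054, 37.123) km/h.
Magnitude = |(102.054, 37.123)| = 108.596 km/h.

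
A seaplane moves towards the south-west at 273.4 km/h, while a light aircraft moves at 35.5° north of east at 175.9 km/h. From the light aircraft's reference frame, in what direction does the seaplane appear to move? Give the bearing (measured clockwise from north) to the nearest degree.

229°

Taking east as x and north as y: seaplane velocity = (-193.323, -193.323) km/h; light aircraft velocity = (143.203, 102.146) km/h.
Velocity of seaplane relative to light aircraft = (-193.323, -193.323) − (143.203, 102.146) = (-336.526, -295.469) km/h.
Bearing = atan2(-336.53, -295.47) = 228.72° clockwise from north.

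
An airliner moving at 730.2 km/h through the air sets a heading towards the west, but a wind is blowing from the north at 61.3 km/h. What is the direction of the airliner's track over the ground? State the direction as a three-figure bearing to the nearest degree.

265°

Taking east as x and north as y: velocity relative to the air = (-730.200, 0.000) km/h; the air relative to ground = (0.000, -61.300) km/h.
Velocity relative to ground = (-730.200, 0.000) + (0.000, -61.300) = (-730.200, -61.300) km/h.
Bearing = atan2(-730.20, -61.30) = 265.20° clockwise from north.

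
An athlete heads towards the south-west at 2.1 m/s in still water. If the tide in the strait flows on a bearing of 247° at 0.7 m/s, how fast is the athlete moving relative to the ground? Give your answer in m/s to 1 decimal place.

Taking east as x and north as y: velocity relative to the water = (-1.485, -1.485) m/s; the water relative to ground = (-0.644, -0.274) m/s.
Velocity relative to ground = (-1.485, -1.485) + (-0.644, -0.274) = (-2.129, -1.758) m/s.
Speed = |(-2.129, -1.758)| = 2.762 m/s.

2.8 m/s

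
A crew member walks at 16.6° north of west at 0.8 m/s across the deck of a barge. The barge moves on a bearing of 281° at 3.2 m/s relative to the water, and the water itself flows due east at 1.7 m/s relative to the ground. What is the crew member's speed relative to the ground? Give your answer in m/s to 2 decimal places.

In east/north components (m/s): crew member relative to barge = (-0.767, 0.229); barge relative to water = (-3.141, 0.611); water relative to ground = (1.700, 0.000).
Sum = (-2.208, 0.839) m/s.
Speed = |(-2.208, 0.839)| = 2.362 m/s.

2.36 m/s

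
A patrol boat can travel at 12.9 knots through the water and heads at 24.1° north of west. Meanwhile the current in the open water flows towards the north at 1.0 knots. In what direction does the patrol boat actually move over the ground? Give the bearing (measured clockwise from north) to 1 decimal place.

Taking east as x and north as y: velocity relative to the water = (-11.776, 5.267) knots; the water relative to ground = (0.000, 1.000) knots.
Velocity relative to ground = (-11.776, 5.267) + (0.000, 1.000) = (-11.776, 6.267) knots.
Bearing = atan2(-11.78, 6.27) = 298.02° clockwise from north.

298.0°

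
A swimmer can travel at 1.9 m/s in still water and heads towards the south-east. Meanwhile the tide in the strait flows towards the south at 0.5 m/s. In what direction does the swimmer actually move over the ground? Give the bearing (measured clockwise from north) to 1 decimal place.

143.9°

Taking east as x and north as y: velocity relative to the water = (1.344, -1.344) m/s; the water relative to ground = (0.000, -0.500) m/s.
Velocity relative to ground = (1.344, -1.344) + (0.000, -0.500) = (1.344, -1.844) m/s.
Bearing = atan2(1.34, -1.84) = 143.92° clockwise from north.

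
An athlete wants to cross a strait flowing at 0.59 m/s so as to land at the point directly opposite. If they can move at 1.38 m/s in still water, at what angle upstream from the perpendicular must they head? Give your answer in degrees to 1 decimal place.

25.3°

To cancel the current, the upstream component of the athlete's velocity must equal the flow: 1.38 sin θ = 0.59.
sin θ = 0.59 / 1.38 = 0.4275.
θ = arcsin(0.4275) = 25.311°.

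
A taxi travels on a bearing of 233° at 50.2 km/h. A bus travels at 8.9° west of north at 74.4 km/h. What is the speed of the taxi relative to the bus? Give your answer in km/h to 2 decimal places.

Taking east as x and north as y: taxi velocity = (-40.092, -30.211) km/h; bus velocity = (-11.510, 73.504) km/h.
Velocity of taxi relative to bus = (-40.092, -30.211) − (-11.510, 73.504) = (-28.581, -103.715) km/h.
Magnitude = |(-28.581, -103.715)| = 107.581 km/h.

107.58 km/h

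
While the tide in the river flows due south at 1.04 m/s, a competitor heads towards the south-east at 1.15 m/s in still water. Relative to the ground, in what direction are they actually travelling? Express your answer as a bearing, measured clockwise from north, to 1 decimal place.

156.3°

Taking east as x and north as y: velocity relative to the water = (0.813, -0.813) m/s; the water relative to ground = (0.000, -1.040) m/s.
Velocity relative to ground = (0.813, -0.813) + (0.000, -1.040) = (0.813, -1.853) m/s.
Bearing = atan2(0.81, -1.85) = 156.31° clockwise from north.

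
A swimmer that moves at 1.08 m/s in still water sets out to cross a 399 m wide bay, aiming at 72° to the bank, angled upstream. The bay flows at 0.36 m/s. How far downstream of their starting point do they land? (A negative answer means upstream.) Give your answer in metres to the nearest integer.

Perpendicular speed = 1.027 m/s; crossing time = 399 / 1.027 = 388.457 s.
Net downstream speed = 0.026 m/s.
Drift = 0.026 × 388.457 = 10.202 m (downstream).

10 m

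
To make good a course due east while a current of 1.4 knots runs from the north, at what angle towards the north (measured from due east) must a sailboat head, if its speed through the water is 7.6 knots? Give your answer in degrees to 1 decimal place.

10.6°

The current pushes perpendicular to the desired track; the heading must have a component into the current equal to 1.4 knots: 7.6 sin θ = 1.4.
sin θ = 0.1842, so θ = 10.615°.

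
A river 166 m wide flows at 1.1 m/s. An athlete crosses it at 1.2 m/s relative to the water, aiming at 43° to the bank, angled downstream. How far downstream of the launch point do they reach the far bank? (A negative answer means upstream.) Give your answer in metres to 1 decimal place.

Perpendicular speed = 0.818 m/s; crossing time = 166 / 0.818 = 202.835 s.
Net downstream speed = 1.978 m/s.
Drift = 1.978 × 202.835 = 401.132 m (downstream).

401.1 m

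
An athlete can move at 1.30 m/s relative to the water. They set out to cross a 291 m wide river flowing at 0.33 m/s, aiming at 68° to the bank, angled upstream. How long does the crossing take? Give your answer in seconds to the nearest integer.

The component of the athlete's velocity perpendicular to the bank is 1.30 × sin 68° = 1.205 m/s.
The current is parallel to the bank, so it does not affect the crossing time.
Time = 291 / 1.205 = 241.426 s.

241 s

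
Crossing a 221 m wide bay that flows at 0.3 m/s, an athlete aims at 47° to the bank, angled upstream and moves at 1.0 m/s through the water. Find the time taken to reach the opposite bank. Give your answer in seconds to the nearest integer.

The component of the athlete's velocity perpendicular to the bank is 1.0 × sin 47° = 0.731 m/s.
The flow acts along the bank and has no component across it.
Time = 221 / 0.731 = 302.179 s.

302 s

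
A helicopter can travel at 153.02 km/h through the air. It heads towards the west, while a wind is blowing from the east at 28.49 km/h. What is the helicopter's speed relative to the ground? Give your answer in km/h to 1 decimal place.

Taking east as x and north as y: velocity relative to the air = (-153.020, 0.000) km/h; the air relative to ground = (-28.490, 0.000) km/h.
Velocity relative to ground = (-153.020, 0.000) + (-28.490, 0.000) = (-181.510, 0.000) km/h.
Speed = |(-181.510, 0.000)| = 181.510 km/h.

181.5 km/h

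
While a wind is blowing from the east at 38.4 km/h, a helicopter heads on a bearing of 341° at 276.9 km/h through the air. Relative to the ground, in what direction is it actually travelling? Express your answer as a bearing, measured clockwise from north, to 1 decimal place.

Taking east as x and north as y: velocity relative to the air = (-90.150, 261.814) km/h; the air relative to ground = (-38.400, 0.000) km/h.
Velocity relative to ground = (-90.150, 261.814) + (-38.400, 0.000) = (-128.550, 261.814) km/h.
Bearing = atan2(-128.55, 261.81) = 333.85° clockwise from north.

333.8°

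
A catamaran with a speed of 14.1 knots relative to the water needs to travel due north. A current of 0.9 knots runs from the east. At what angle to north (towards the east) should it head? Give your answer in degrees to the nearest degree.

4°

The current pushes perpendicular to the desired track; the heading must have a component into the current equal to 0.9 knots: 14.1 sin θ = 0.9.
sin θ = 0.0638, so θ = 3.660°.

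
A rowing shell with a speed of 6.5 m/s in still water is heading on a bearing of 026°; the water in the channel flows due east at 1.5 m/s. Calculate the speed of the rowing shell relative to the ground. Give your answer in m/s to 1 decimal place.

7.3 m/s

Taking east as x and north as y: velocity relative to the water = (2.849, 5.842) m/s; the water relative to ground = (1.500, 0.000) m/s.
Velocity relative to ground = (2.849, 5.842) + (1.500, 0.000) = (4.349, 5.842) m/s.
Speed = |(4.349, 5.842)| = 7.283 m/s.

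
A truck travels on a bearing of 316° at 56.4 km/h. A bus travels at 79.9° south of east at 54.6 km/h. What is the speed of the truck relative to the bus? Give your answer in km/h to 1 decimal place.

106.2 km/h

Taking east as x and north as y: truck velocity = (-39.179, 40.571) km/h; bus velocity = (9.575, -53.754) km/h.
Velocity of truck relative to bus = (-39.179, 40.571) − (9.575, -53.754) = (-48.754, 94.325) km/h.
Magnitude = |(-48.754, 94.325)| = 106.179 km/h.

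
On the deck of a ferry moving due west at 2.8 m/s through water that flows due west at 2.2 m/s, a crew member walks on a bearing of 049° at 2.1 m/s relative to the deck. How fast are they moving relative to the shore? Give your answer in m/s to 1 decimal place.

In east/north components (m/s): crew member relative to ferry = (1.585, 1.378); ferry relative to water = (-2.800, 0.000); water relative to ground = (-2.200, 0.000).
Sum = (-3.415, 1.378) m/s.
Speed = |(-3.415, 1.378)| = 3.683 m/s.

3.7 m/s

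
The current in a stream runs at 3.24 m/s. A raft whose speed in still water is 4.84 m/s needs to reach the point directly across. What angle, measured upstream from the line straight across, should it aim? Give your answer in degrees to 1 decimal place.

42.0°

To cancel the current, the upstream component of the raft's velocity must equal the flow: 4.84 sin θ = 3.24.
sin θ = 3.24 / 4.84 = 0.6694.
θ = arcsin(0.6694) = 42.022°.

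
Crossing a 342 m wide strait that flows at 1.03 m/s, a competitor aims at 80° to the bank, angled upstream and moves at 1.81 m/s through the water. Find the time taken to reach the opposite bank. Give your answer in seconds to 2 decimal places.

The component of the competitor's velocity perpendicular to the bank is 1.81 × sin 80° = 1.783 m/s.
Only the cross-stream component determines the crossing time; the current contributes nothing perpendicular to the bank.
Time = 342 / 1.783 = 191.865 s.

191.87 s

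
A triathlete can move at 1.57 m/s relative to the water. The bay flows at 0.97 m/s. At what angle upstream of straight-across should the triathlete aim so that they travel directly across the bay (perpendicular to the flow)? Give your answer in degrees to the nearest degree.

38°

To cancel the current, the upstream component of the triathlete's velocity must equal the flow: 1.57 sin θ = 0.97.
sin θ = 0.97 / 1.57 = 0.6178.
θ = arcsin(0.6178) = 38.158°.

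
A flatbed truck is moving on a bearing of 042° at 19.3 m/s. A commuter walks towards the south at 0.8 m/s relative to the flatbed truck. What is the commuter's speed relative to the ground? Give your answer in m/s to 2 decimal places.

Taking east as x and north as y: flatbed truck velocity = (12.914, 14.343) m/s; commuter velocity relative to flatbed truck = (0.000, -0.800) m/s.
Velocity relative to ground = (12.914, 14.343) + (0.000, -0.800) = (12.914, 13.543) m/s.
Speed = |(12.914, 13.543)| = 18.713 m/s.

18.71 m/s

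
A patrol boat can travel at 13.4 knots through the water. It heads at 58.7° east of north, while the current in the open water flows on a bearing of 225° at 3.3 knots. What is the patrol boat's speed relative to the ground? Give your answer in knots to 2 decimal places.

10.22 knots

Taking east as x and north as y: velocity relative to the water = (11.450, 6.962) knots; the water relative to ground = (-2.333, -2.333) knots.
Velocity relative to ground = (11.450, 6.962) + (-2.333, -2.333) = (9.116, 4.628) knots.
Speed = |(9.116, 4.628)| = 10.224 knots.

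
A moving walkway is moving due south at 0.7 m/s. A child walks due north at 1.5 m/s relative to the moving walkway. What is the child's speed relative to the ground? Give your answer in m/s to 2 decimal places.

0.80 m/s

Taking east as x and north as y: moving walkway velocity = (0.000, -0.700) m/s; child velocity relative to moving walkway = (0.000, 1.500) m/s.
Velocity relative to ground = (0.000, -0.700) + (0.000, 1.500) = (0.000, 0.800) m/s.
Speed = |(0.000, 0.800)| = 0.800 m/s.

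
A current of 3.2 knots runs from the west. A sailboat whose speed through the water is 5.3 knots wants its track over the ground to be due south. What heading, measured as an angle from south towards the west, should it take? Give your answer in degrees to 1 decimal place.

37.1°

The current pushes perpendicular to the desired track; the heading must have a component into the current equal to 3.2 knots: 5.3 sin θ = 3.2.
sin θ = 0.6038, so θ = 37.141°.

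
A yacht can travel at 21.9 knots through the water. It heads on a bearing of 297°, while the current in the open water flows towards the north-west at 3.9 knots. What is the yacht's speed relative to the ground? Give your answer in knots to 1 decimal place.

25.6 knots

Taking east as x and north as y: velocity relative to the water = (-19.513, 9.942) knots; the water relative to ground = (-2.758, 2.758) knots.
Velocity relative to ground = (-19.513, 9.942) + (-2.758, 2.758) = (-22.271, 12.700) knots.
Speed = |(-22.271, 12.700)| = 25.637 knots.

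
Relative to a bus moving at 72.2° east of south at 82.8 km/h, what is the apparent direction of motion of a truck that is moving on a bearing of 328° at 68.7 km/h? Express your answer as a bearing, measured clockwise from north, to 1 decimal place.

Taking east as x and north as y: truck velocity = (-36.405, 58.261) km/h; bus velocity = (78.836, -25.312) km/h.
Velocity of truck relative to bus = (-36.405, 58.261) − (78.836, -25.312) = (-115.242, 83.572) km/h.
Bearing = atan2(-115.24, 83.57) = 305.95° clockwise from north.

305.9°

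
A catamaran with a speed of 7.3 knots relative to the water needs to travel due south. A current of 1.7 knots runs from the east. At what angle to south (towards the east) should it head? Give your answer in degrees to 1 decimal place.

13.5°

The current pushes perpendicular to the desired track; the heading must have a component into the current equal to 1.7 knots: 7.3 sin θ = 1.7.
sin θ = 0.2329, so θ = 13.466°.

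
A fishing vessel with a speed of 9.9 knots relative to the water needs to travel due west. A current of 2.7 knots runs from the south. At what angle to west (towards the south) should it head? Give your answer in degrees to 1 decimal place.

The current pushes perpendicular to the desired track; the heading must have a component into the current equal to 2.7 knots: 9.9 sin θ = 2.7.
sin θ = 0.2727, so θ = 15.827°.

15.8°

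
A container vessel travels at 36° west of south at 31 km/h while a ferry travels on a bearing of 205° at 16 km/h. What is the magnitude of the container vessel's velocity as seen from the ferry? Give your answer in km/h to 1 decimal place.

Taking east as x and north as y: container vessel velocity = (-18.221, -25.080) km/h; ferry velocity = (-6.762, -14.501) km/h.
Velocity of container vessel relative to ferry = (-18.221, -25.080) − (-6.762, -14.501) = (-11.459, -10.579) km/h.
Magnitude = |(-11.459, -10.579)| = 15.596 km/h.

15.6 km/h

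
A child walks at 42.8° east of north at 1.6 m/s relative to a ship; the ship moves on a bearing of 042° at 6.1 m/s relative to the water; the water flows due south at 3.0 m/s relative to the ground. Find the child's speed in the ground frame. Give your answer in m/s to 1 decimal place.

In east/north components (m/s): child relative to ship = (1.087, 1.174); ship relative to water = (4.082, 4.533); water relative to ground = (0.000, -3.000).
Sum = (5.169, 2.707) m/s.
Speed = |(5.169, 2.707)| = 5.835 m/s.

5.8 m/s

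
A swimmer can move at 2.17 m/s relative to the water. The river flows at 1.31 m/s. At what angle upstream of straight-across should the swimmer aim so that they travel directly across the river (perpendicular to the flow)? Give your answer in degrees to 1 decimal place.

To cancel the current, the upstream component of the swimmer's velocity must equal the flow: 2.17 sin θ = 1.31.
sin θ = 1.31 / 2.17 = 0.6037.
θ = arcsin(0.6037) = 37.134°.

37.1°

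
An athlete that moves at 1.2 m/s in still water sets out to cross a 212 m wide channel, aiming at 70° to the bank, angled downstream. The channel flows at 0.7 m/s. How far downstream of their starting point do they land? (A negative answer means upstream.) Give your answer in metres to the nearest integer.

Perpendicular speed = 1.128 m/s; crossing time = 212 / 1.128 = 188.005 s.
Net downstream speed = 1.110 m/s.
Drift = 1.110 × 188.005 = 208.765 m (downstream).

209 m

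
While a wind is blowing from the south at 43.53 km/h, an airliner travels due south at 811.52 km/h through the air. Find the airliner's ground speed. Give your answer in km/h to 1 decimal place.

768.0 km/h

Taking east as x and north as y: velocity relative to the air = (0.000, -811.520) km/h; the air relative to ground = (0.000, 43.530) km/h.
Velocity relative to ground = (0.000, -811.520) + (0.000, 43.530) = (0.000, -767.990) km/h.
Speed = |(0.000, -767.990)| = 767.990 km/h.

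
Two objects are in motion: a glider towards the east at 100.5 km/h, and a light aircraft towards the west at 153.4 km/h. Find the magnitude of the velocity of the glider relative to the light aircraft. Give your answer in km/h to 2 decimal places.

Taking east as x and north as y: glider velocity = (100.500, 0.000) km/h; light aircraft velocity = (-153.400, 0.000) km/h.
Velocity of glider relative to light aircraft = (100.500, 0.000) − (-153.400, 0.000) = (253.900, 0.000) km/h.
Magnitude = |(253.900, 0.000)| = 253.900 km/h.

253.90 km/h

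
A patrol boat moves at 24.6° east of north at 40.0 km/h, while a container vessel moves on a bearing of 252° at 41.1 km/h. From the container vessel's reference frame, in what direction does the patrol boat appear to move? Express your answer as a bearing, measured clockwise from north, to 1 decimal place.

048.6°

Taking east as x and north as y: patrol boat velocity = (16.651, 36.369) km/h; container vessel velocity = (-39.088, -12.701) km/h.
Velocity of patrol boat relative to container vessel = (16.651, 36.369) − (-39.088, -12.701) = (55.740, 49.070) km/h.
Bearing = atan2(55.74, 49.07) = 48.64° clockwise from north.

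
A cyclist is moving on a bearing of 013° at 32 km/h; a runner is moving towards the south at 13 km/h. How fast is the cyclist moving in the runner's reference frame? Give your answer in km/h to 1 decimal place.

Taking east as x and north as y: cyclist velocity = (7.198, 31.180) km/h; runner velocity = (0.000, -13.000) km/h.
Velocity of cyclist relative to runner = (7.198, 31.180) − (0.000, -13.000) = (7.198, 44.180) km/h.
Magnitude = |(7.198, 44.180)| = 44.762 km/h.

44.8 km/h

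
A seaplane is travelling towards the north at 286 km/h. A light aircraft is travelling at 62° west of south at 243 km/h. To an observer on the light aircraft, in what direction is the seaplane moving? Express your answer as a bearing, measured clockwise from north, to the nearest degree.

Taking east as x and north as y: seaplane velocity = (0.000, 286.000) km/h; light aircraft velocity = (-214.556, -114.082) km/h.
Velocity of seaplane relative to light aircraft = (0.000, 286.000) − (-214.556, -114.082) = (214.556, 400.082) km/h.
Bearing = atan2(214.56, 400.08) = 28.20° clockwise from north.

028°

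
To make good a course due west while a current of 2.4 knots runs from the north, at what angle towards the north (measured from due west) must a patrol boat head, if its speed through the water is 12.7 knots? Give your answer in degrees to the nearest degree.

11°

The current pushes perpendicular to the desired track; the heading must have a component into the current equal to 2.4 knots: 12.7 sin θ = 2.4.
sin θ = 0.1890, so θ = 10.893°.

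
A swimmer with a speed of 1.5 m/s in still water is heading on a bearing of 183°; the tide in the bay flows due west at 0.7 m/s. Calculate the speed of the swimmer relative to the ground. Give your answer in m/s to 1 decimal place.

Taking east as x and north as y: velocity relative to the water = (-0.079, -1.498) m/s; the water relative to ground = (-0.700, 0.000) m/s.
Velocity relative to ground = (-0.079, -1.498) + (-0.700, 0.000) = (-0.779, -1.498) m/s.
Speed = |(-0.779, -1.498)| = 1.688 m/s.

1.7 m/s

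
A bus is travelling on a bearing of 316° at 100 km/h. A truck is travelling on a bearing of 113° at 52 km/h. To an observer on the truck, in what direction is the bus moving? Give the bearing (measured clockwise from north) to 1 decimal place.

308.2°

Taking east as x and north as y: bus velocity = (-69.466, 71.934) km/h; truck velocity = (47.866, -20.318) km/h.
Velocity of bus relative to truck = (-69.466, 71.934) − (47.866, -20.318) = (-117.332, 92.252) km/h.
Bearing = atan2(-117.33, 92.25) = 308.18° clockwise from north.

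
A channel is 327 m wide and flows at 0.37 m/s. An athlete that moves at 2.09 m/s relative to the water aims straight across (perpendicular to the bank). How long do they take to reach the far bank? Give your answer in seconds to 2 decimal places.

The component of the athlete's velocity perpendicular to the bank is 2.09 m/s.
The flow acts along the bank and has no component across it.
Time = 327 / 2.090 = 156.459 s.

156.46 s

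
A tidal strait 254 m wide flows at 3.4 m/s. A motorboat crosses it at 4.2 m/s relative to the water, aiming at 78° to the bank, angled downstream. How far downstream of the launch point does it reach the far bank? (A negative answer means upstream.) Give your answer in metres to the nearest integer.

264 m

Perpendicular speed = 4.108 m/s; crossing time = 254 / 4.108 = 61.827 s.
Net downstream speed = 4.273 m/s.
Drift = 4.273 × 61.827 = 264.202 m (downstream).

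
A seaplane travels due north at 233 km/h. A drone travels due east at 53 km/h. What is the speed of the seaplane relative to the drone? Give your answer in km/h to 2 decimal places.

238.95 km/h

Taking east as x and north as y: seaplane velocity = (0.000, 233.000) km/h; drone velocity = (53.000, 0.000) km/h.
Velocity of seaplane relative to drone = (0.000, 233.000) − (53.000, 0.000) = (-53.000, 233.000) km/h.
Magnitude = |(-53.000, 233.000)| = 238.952 km/h.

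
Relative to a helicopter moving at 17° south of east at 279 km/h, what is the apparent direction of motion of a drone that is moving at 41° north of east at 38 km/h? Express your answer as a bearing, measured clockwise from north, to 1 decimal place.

294.1°

Taking east as x and north as y: drone velocity = (28.679, 24.930) km/h; helicopter velocity = (266.809, -81.572) km/h.
Velocity of drone relative to helicopter = (28.679, 24.930) − (266.809, -81.572) = (-238.130, 106.502) km/h.
Bearing = atan2(-238.13, 106.50) = 294.10° clockwise from north.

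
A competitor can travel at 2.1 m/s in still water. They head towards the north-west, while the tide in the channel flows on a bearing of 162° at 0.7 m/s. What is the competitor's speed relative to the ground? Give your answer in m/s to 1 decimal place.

Taking east as x and north as y: velocity relative to the water = (-1.485, 1.485) m/s; the water relative to ground = (0.216, -0.666) m/s.
Velocity relative to ground = (-1.485, 1.485) + (0.216, -0.666) = (-1.269, 0.819) m/s.
Speed = |(-1.269, 0.819)| = 1.510 m/s.

1.5 m/s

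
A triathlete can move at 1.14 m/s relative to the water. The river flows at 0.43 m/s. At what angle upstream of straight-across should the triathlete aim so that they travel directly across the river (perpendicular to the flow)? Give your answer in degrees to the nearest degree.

22°

To cancel the current, the upstream component of the triathlete's velocity must equal the flow: 1.14 sin θ = 0.43.
sin θ = 0.43 / 1.14 = 0.3772.
θ = arcsin(0.3772) = 22.160°.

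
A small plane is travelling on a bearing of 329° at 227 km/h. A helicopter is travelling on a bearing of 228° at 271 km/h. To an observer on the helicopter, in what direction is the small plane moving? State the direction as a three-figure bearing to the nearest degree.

013°

Taking east as x and north as y: small plane velocity = (-116.914, 194.577) km/h; helicopter velocity = (-201.392, -181.334) km/h.
Velocity of small plane relative to helicopter = (-116.914, 194.577) − (-201.392, -181.334) = (84.479, 375.911) km/h.
Bearing = atan2(84.48, 375.91) = 12.67° clockwise from north.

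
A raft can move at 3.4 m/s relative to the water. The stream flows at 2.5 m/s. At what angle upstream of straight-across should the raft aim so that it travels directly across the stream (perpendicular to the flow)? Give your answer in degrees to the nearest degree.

To cancel the current, the upstream component of the raft's velocity must equal the flow: 3.4 sin θ = 2.5.
sin θ = 2.5 / 3.4 = 0.7353.
θ = arcsin(0.7353) = 47.332°.

47°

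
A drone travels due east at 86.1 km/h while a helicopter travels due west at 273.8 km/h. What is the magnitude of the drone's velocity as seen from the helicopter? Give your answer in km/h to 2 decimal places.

Taking east as x and north as y: drone velocity = (86.100, 0.000) km/h; helicopter velocity = (-273.800, 0.000) km/h.
Velocity of drone relative to helicopter = (86.100, 0.000) − (-273.800, 0.000) = (359.900, 0.000) km/h.
Magnitude = |(359.900, 0.000)| = 359.900 km/h.

359.90 km/h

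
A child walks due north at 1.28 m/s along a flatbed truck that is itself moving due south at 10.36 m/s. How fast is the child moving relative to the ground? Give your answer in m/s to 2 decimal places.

9.08 m/s

Taking east as x and north as y: flatbed truck velocity = (0.000, -10.360) m/s; child velocity relative to flatbed truck = (0.000, 1.280) m/s.
Velocity relative to ground = (0.000, -10.360) + (0.000, 1.280) = (0.000, -9.080) m/s.
Speed = |(0.000, -9.080)| = 9.080 m/s.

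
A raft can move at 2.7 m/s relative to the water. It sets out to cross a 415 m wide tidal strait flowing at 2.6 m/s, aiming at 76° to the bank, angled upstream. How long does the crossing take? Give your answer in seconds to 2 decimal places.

The component of the raft's velocity perpendicular to the bank is 2.7 × sin 76° = 2.620 m/s.
The flow acts along the bank and has no component across it.
Time = 415 / 2.620 = 158.409 s.

158.41 s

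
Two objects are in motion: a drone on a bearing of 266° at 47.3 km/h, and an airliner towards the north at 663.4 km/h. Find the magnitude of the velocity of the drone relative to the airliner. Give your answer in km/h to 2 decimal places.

Taking east as x and north as y: drone velocity = (-47.185, -3.299) km/h; airliner velocity = (0.000, 663.400) km/h.
Velocity of drone relative to airliner = (-47.185, -3.299) − (0.000, 663.400) = (-47.185, -666.699) km/h.
Magnitude = |(-47.185, -666.699)| = 668.367 km/h.

668.37 km/h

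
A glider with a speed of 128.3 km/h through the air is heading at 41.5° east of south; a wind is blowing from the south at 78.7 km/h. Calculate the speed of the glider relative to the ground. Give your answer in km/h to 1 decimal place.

86.8 km/h

Taking east as x and north as y: velocity relative to the air = (85.014, -96.091) km/h; the air relative to ground = (0.000, 78.700) km/h.
Velocity relative to ground = (85.014, -96.091) + (0.000, 78.700) = (85.014, -17.391) km/h.
Speed = |(85.014, -17.391)| = 86.775 km/h.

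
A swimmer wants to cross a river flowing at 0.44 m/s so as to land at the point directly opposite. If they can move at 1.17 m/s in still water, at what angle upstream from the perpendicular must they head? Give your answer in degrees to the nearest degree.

22°

To cancel the current, the upstream component of the swimmer's velocity must equal the flow: 1.17 sin θ = 0.44.
sin θ = 0.44 / 1.17 = 0.3761.
θ = arcsin(0.3761) = 22.090°.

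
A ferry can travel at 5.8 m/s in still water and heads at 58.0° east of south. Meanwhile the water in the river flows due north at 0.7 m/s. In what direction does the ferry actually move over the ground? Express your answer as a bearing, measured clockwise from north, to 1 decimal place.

Taking east as x and north as y: velocity relative to the water = (4.919, -3.074) m/s; the water relative to ground = (0.000, 0.700) m/s.
Velocity relative to ground = (4.919, -3.074) + (0.000, 0.700) = (4.919, -2.374) m/s.
Bearing = atan2(4.92, -2.37) = 115.76° clockwise from north.

115.8°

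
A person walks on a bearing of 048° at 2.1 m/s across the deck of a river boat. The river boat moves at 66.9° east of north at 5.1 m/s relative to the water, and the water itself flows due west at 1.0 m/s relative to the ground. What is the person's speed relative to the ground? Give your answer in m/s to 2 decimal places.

6.26 m/s

In east/north components (m/s): person relative to river boat = (1.561, 1.405); river boat relative to water = (4.691, 2.001); water relative to ground = (-1.000, 0.000).
Sum = (5.252, 3.406) m/s.
Speed = |(5.252, 3.406)| = 6.260 m/s.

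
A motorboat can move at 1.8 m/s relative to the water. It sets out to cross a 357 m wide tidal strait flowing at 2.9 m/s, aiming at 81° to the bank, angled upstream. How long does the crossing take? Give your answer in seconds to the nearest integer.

201 s

The component of the motorboat's velocity perpendicular to the bank is 1.8 × sin 81° = 1.778 m/s.
Only the cross-stream component determines the crossing time; the current contributes nothing perpendicular to the bank.
Time = 357 / 1.778 = 200.806 s.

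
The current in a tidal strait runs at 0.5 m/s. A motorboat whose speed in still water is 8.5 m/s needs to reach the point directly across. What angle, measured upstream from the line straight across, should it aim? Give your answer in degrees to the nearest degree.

3°

To cancel the current, the upstream component of the motorboat's velocity must equal the flow: 8.5 sin θ = 0.5.
sin θ = 0.5 / 8.5 = 0.0588.
θ = arcsin(0.0588) = 3.372°.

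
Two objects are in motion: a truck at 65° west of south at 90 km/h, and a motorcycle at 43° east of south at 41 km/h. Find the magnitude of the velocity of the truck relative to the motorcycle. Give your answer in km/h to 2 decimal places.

Taking east as x and north as y: truck velocity = (-81.568, -38.036) km/h; motorcycle velocity = (27.962, -29.986) km/h.
Velocity of truck relative to motorcycle = (-81.568, -38.036) − (27.962, -29.986) = (-109.530, -8.050) km/h.
Magnitude = |(-109.530, -8.050)| = 109.825 km/h.

109.83 km/h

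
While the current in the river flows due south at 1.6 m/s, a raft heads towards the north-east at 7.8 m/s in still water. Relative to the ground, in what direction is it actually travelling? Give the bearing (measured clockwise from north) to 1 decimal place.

Taking east as x and north as y: velocity relative to the water = (5.515, 5.515) m/s; the water relative to ground = (0.000, -1.600) m/s.
Velocity relative to ground = (5.515, 5.515) + (0.000, -1.600) = (5.515, 3.915) m/s.
Bearing = atan2(5.52, 3.92) = 54.63° clockwise from north.

054.6°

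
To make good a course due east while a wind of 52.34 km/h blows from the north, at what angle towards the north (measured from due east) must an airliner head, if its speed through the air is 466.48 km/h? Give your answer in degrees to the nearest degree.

The wind pushes perpendicular to the desired track; the heading must have a component into the wind equal to 52.34 km/h: 466.48 sin θ = 52.34.
sin θ = 0.1122, so θ = 6.442°.

6°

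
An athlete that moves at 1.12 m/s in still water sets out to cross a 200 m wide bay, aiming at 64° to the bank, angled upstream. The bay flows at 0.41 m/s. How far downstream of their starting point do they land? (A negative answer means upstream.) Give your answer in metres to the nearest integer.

Perpendicular speed = 1.007 m/s; crossing time = 200 / 1.007 = 198.679 s.
Net downstream speed = -0.081 m/s.
Drift = -0.081 × 198.679 = -16.088 m (upstream).

-16 m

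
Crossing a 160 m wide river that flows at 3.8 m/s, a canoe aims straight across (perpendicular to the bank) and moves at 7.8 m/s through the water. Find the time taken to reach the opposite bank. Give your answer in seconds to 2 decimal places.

20.51 s

The component of the canoe's velocity perpendicular to the bank is 7.8 m/s.
Only the cross-stream component determines the crossing time; the current contributes nothing perpendicular to the bank.
Time = 160 / 7.800 = 20.513 s.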